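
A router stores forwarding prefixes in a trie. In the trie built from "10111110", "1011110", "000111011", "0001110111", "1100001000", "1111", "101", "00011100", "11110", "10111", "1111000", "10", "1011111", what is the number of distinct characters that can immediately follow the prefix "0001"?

1

Follow the path "0001" to its node, then look at its outgoing edges.
Characters that immediately follow "0001" among the stored strings: {1}.
That node has 1 child edge.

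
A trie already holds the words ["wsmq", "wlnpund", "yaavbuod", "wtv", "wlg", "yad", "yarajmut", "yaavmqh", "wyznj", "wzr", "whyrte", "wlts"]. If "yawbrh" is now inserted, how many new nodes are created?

The longest prefix of "yawbrh" already in the trie is "ya" (length 2).
New nodes needed: |"yawbrh"| − 2 = 6 − 2 = 4.

4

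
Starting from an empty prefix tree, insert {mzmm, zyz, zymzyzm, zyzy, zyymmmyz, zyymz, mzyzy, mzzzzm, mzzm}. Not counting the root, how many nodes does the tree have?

28

Trie structure (* marks end of a word):
(root)
├─ m
│  └─ z
│     ├─ m
│     │  └─ m *
│     ├─ y
│     │  └─ z
│     │     └─ y *
│     └─ z
│        ├─ m *
│        └─ z
│           └─ z
│              └─ m *
└─ z
   └─ y
      ├─ m
      │  └─ z
      │     └─ y
      │        └─ z
      │           └─ m *
      ├─ y
      │  └─ m
      │     ├─ m
      │     │  └─ m
      │     │     └─ y
      │     │        └─ z *
      │     └─ z *
      └─ z *
         └─ y *
Counting every labelled node above: 28.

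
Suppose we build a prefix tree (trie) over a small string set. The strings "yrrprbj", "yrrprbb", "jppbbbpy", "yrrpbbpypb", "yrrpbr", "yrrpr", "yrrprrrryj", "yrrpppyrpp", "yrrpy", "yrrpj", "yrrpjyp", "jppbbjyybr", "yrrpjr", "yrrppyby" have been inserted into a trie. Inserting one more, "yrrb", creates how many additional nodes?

The longest prefix of "yrrb" already in the trie is "yrr" (length 3).
So 4 − 3 = 1 new nodes.

1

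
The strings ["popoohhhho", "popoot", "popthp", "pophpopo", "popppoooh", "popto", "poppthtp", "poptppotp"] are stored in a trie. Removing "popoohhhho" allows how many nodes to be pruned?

5

After clearing the end-marker at "popoohhhho", prune upward until reaching a node still needed by another word.
The suffix "hhhho" (5 nodes) is used only by "popoohhhho"; the node for "popoo" still has the child "t", so pruning stops there.
Nodes removed: 5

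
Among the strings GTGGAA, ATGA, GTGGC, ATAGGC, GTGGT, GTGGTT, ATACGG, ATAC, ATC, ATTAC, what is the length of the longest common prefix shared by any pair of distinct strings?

5

Look for the deepest trie node that still has at least two words in its subtree.
"GTGGT" and "GTGGTT" agree on "GTGGT" (5 characters) before diverging; nothing deeper is shared.
Longest shared-prefix length: 5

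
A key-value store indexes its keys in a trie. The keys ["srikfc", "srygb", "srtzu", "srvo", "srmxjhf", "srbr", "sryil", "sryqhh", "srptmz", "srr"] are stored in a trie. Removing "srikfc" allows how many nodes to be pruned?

4

A node on "srikfc"'s path can go only if nothing else ends at it or branches off below it.
The suffix "ikfc" (4 nodes) is used only by "srikfc"; the node for "sr" still has the child "y", so pruning stops there.
Nodes removed: 4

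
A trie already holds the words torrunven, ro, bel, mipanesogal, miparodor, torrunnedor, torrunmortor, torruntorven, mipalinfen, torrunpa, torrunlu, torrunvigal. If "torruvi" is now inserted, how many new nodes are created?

Walking "torruvi" from the root, the first 5 characters ("torru") follow existing edges; "v" is the first miss.
Each of the 2 remaining characters creates one node.

2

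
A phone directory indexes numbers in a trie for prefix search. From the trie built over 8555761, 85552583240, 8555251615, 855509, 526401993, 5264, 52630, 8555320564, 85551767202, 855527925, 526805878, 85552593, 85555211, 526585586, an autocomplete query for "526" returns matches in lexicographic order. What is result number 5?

526805878

Filter for "526…" and sort: "52630", "5264", "526401993", "526585586", "526805878"
Position 5: 526805878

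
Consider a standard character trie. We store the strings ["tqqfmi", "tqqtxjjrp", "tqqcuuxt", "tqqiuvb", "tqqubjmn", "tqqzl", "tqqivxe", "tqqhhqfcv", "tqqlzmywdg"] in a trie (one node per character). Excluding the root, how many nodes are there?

Insert word by word; a character creates a node only if that edge doesn't already exist:
  "tqqfmi" → 6 new (t, q, q, f, m, i)
  "tqqtxjjrp" → prefix "tqq" already present; 6 new (t, x, j, j, r, p)
  "tqqcuuxt" → prefix "tqq" already present; 5 new (c, u, u, x, t)
  "tqqiuvb" → prefix "tqq" already present; 4 new (i, u, v, b)
  "tqqubjmn" → prefix "tqq" already present; 5 new (u, b, j, m, n)
  "tqqzl" → prefix "tqq" already present; 2 new (z, l)
  "tqqivxe" → prefix "tqqi" already present; 3 new (v, x, e)
  "tqqhhqfcv" → prefix "tqq" already present; 6 new (h, h, q, f, c, v)
  "tqqlzmywdg" → prefix "tqq" already present; 7 new (l, z, m, y, w, d, g)
Total nodes = 6 + 6 + 5 + 4 + 5 + 2 + 3 + 6 + 7 = 44

44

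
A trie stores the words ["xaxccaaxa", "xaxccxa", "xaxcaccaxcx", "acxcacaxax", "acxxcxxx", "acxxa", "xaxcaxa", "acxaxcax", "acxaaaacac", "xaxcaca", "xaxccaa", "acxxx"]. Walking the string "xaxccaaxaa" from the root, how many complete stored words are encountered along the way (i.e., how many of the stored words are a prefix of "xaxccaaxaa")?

2

Walk "xaxccaaxaa" from the root; an end-of-word marker is hit whenever a stored word is a prefix of "xaxccaaxaa".
Prefixes of the query that are stored words: "xaxccaa", "xaxccaaxa"
Count: 2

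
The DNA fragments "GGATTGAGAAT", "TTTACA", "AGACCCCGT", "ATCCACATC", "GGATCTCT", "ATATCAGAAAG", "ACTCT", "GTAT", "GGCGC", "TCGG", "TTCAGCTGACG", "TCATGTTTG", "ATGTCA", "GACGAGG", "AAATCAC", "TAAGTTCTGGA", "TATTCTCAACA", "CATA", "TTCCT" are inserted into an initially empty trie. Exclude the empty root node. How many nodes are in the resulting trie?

117

Count nodes per top-level branch (shared prefixes stored once):
  'A'-branch (AAATCAC, ACTCT, AGACCCCGT, ATATCAGAAAG, ATCCACATC, ATGTCA): 40 nodes
  'C'-branch (CATA): 4 nodes
  'G'-branch (GACGAGG, GGATCTCT, GGATTGAGAAT, GGCGC, GTAT): 27 nodes
  'T'-branch (TAAGTTCTGGA, TATTCTCAACA, TCATGTTTG, TCGG, TTCAGCTGACG, TTCCT, TTTACA): 46 nodes
Sum: 117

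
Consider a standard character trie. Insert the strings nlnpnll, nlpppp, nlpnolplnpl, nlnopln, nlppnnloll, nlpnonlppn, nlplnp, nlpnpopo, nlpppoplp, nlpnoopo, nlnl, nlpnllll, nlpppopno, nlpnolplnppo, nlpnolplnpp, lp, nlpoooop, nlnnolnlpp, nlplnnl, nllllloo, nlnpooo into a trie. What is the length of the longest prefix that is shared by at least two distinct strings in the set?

11

Equivalently: take the maximum, over all pairs, of their longest common prefix length.
e.g. "nlpnolplnpp" and "nlpnolplnppo" share the prefix "nlpnolplnpp" of length 11; no pair shares a longer one.
Longest shared-prefix length: 11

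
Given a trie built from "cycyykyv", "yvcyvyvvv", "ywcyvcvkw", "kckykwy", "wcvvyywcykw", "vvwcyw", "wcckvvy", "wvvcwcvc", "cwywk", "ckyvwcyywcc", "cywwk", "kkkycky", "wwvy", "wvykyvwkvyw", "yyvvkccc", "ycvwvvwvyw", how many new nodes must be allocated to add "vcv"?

Walking "vcv" from the root, the first 1 characters ("v") follow existing edges; "c" is the first miss.
Each of the 2 remaining characters creates one node.

2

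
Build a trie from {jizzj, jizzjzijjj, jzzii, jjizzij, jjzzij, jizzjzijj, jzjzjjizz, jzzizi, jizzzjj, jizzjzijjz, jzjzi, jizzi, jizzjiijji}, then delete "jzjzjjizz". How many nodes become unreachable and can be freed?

5

After clearing the end-marker at "jzjzjjizz", prune upward until reaching a node still needed by another word.
The suffix "jjizz" (5 nodes) is used only by "jzjzjjizz"; the node for "jzjz" still has the child "i", so pruning stops there.
Nodes removed: 5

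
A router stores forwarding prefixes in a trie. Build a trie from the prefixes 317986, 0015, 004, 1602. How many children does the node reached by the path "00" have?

2

The children of the "00" node are the distinct next characters among strings starting with "00".
Distinct next characters after "00": 1, 4.
That node has 2 child edges.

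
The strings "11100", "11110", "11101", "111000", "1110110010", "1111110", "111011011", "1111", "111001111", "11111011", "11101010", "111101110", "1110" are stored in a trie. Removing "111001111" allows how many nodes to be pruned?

4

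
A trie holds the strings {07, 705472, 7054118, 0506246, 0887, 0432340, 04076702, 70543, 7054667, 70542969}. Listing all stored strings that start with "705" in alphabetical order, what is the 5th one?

705472

Filter for "705…" and sort: "7054118", "70542969", "70543", "7054667", "705472"
The 5th is 705472.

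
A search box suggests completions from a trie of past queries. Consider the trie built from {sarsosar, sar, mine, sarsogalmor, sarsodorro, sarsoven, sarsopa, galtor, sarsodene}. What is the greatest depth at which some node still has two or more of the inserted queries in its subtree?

The deepest shared node is where two words last agree before diverging.
"sarsodene" and "sarsodorro" agree on "sarsod" (6 characters) before diverging; nothing deeper is shared.
Longest shared-prefix length: 6

6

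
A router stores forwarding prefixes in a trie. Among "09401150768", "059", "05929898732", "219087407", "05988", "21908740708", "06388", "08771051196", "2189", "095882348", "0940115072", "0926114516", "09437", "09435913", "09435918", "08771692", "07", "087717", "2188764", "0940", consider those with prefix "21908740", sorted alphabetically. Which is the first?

DFS of the "21908740" subtree visits, in order: "219087407", "21908740708"
Position 1: 219087407

219087407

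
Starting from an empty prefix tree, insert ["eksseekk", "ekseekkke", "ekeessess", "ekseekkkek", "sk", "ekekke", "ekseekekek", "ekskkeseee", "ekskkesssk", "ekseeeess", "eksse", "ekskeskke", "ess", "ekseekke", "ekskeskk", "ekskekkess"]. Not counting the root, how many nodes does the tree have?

58

Insert word by word; a character creates a node only if that edge doesn't already exist:
  "eksseekk" → 8 new (e, k, s, s, e, e, k, k)
  "ekseekkke" → prefix "eks" already present; 6 new (e, e, k, k, k, e)
  "ekeessess" → prefix "ek" already present; 7 new (e, e, s, s, e, s, s)
  "ekseekkkek" → prefix "ekseekkke" already present; 1 new (k)
  "sk" → 2 new (s, k)
  "ekekke" → prefix "eke" already present; 3 new (k, k, e)
  "ekseekekek" → prefix "ekseek" already present; 4 new (e, k, e, k)
  "ekskkeseee" → prefix "eks" already present; 7 new (k, k, e, s, e, e, e)
  "ekskkesssk" → prefix "ekskkes" already present; 3 new (s, s, k)
  "ekseeeess" → prefix "eksee" already present; 4 new (e, e, s, s)
  "eksse" → prefix "eksse" already present; 0 new (none)
  "ekskeskke" → prefix "eksk" already present; 5 new (e, s, k, k, e)
  "ess" → prefix "e" already present; 2 new (s, s)
  "ekseekke" → prefix "ekseekk" already present; 1 new (e)
  "ekskeskk" → prefix "ekskeskk" already present; 0 new (none)
  "ekskekkess" → prefix "ekske" already present; 5 new (k, k, e, s, s)
Total nodes = 8 + 6 + 7 + 1 + 2 + 3 + 4 + 7 + 3 + 4 + 0 + 5 + 2 + 1 + 0 + 5 = 58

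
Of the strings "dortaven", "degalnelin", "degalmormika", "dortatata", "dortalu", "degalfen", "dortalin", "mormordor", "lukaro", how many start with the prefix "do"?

Filter for entries beginning with "do":
Matches: "dortalin", "dortalu", "dortatata", "dortaven"
Count: 4

4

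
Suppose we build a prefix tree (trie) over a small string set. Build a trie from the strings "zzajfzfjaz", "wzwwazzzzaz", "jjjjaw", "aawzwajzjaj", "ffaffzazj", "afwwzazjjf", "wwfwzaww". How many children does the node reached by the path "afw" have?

Walk "afw" from the root, arriving at one node.
Characters that immediately follow "afw" among the stored strings: {w}.
That node has 1 child edge.

1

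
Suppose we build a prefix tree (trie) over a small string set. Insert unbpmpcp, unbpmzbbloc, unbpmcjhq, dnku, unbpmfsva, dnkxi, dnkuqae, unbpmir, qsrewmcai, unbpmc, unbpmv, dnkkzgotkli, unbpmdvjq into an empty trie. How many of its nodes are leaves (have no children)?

A leaf is a node with no children — equivalently, the end of a word that is not a proper prefix of any other stored word.
Those words: "dnkkzgotkli", "dnkuqae", "dnkxi", "qsrewmcai", "unbpmcjhq", "unbpmdvjq", "unbpmfsva", "unbpmir", "unbpmpcp", "unbpmv", "unbpmzbbloc"
Leaf count: 11

11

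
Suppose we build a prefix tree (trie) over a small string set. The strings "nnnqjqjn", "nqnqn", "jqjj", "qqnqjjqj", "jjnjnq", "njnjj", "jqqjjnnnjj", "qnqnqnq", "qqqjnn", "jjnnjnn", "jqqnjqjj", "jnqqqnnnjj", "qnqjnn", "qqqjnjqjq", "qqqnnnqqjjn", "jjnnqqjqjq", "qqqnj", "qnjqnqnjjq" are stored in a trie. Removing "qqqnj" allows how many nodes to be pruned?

1

A node on "qqqnj"'s path can go only if nothing else ends at it or branches off below it.
The suffix "j" (1 node) is used only by "qqqnj"; the node for "qqqn" still has the child "n", so pruning stops there.
Nodes removed: 1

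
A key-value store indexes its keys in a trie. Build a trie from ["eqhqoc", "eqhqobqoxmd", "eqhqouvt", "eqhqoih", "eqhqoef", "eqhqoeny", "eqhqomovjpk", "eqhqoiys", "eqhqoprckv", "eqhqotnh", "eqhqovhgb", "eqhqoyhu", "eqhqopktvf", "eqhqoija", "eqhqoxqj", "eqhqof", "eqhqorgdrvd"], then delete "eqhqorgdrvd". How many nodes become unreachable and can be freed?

6

After clearing the end-marker at "eqhqorgdrvd", prune upward until reaching a node still needed by another word.
The suffix "rgdrvd" (6 nodes) is used only by "eqhqorgdrvd"; the node for "eqhqo" still has the child "c", so pruning stops there.
Nodes removed: 6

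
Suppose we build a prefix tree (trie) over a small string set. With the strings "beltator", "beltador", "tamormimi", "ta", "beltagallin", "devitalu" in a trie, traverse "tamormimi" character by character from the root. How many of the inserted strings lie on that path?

2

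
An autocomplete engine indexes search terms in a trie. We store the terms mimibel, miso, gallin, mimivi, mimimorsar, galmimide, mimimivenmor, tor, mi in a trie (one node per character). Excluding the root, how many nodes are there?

39

For each word, the new-node count is its length minus the longest prefix already in the trie:
  "mimibel" → 7 new (m, i, m, i, b, e, l)
  "miso" → prefix "mi" already present; 2 new (s, o)
  "gallin" → 6 new (g, a, l, l, i, n)
  "mimivi" → prefix "mimi" already present; 2 new (v, i)
  "mimimorsar" → prefix "mimi" already present; 6 new (m, o, r, s, a, r)
  "galmimide" → prefix "gal" already present; 6 new (m, i, m, i, d, e)
  "mimimivenmor" → prefix "mimim" already present; 7 new (i, v, e, n, m, o, r)
  "tor" → 3 new (t, o, r)
  "mi" → prefix "mi" already present; 0 new (none)
Total nodes = 7 + 2 + 6 + 2 + 6 + 6 + 7 + 3 + 0 = 39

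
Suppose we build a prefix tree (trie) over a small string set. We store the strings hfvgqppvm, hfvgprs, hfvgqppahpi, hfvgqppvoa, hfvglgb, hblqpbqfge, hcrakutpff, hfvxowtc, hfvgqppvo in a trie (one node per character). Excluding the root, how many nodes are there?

For each word, the new-node count is its length minus the longest prefix already in the trie:
  "hfvgqppvm" → 9 new (h, f, v, g, q, p, p, v, m)
  "hfvgprs" → prefix "hfvg" already present; 3 new (p, r, s)
  "hfvgqppahpi" → prefix "hfvgqpp" already present; 4 new (a, h, p, i)
  "hfvgqppvoa" → prefix "hfvgqppv" already present; 2 new (o, a)
  "hfvglgb" → prefix "hfvg" already present; 3 new (l, g, b)
  "hblqpbqfge" → prefix "h" already present; 9 new (b, l, q, p, b, q, f, g, e)
  "hcrakutpff" → prefix "h" already present; 9 new (c, r, a, k, u, t, p, f, f)
  "hfvxowtc" → prefix "hfv" already present; 5 new (x, o, w, t, c)
  "hfvgqppvo" → prefix "hfvgqppvo" already present; 0 new (none)
Total nodes = 9 + 3 + 4 + 2 + 3 + 9 + 9 + 5 + 0 = 44

44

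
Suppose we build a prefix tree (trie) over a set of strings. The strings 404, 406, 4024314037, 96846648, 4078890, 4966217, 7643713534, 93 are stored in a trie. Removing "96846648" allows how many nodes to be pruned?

A node on "96846648"'s path can go only if nothing else ends at it or branches off below it.
The suffix "6846648" (7 nodes) is used only by "96846648"; the node for "9" still has the child "3", so pruning stops there.
Nodes removed: 7

7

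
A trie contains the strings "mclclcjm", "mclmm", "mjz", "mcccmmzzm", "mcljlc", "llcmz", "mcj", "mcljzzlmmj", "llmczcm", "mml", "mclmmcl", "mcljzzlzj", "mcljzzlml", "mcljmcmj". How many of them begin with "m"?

Filter for entries beginning with "m":
Words under "m": mcccmmzzm, mcj, mclclcjm, mcljlc, mcljmcmj, mcljzzlml, mcljzzlmmj, mcljzzlzj, mclmm, mclmmcl, mjz, mml
Count: 12

12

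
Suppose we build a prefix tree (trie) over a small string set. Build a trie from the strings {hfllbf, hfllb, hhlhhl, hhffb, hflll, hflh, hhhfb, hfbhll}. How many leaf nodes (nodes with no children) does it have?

Leaves are exactly the stored words that no other stored word extends.
Those words: "hfbhll", "hflh", "hfllbf", "hflll", "hhffb", "hhhfb", "hhlhhl"
Leaf count: 7

7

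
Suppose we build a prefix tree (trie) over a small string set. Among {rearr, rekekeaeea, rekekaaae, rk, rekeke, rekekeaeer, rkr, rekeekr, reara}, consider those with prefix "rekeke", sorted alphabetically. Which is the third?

Filter for "rekeke…" and sort: "rekeke", "rekekeaeea", "rekekeaeer"
The 3rd is rekekeaeer.

rekekeaeer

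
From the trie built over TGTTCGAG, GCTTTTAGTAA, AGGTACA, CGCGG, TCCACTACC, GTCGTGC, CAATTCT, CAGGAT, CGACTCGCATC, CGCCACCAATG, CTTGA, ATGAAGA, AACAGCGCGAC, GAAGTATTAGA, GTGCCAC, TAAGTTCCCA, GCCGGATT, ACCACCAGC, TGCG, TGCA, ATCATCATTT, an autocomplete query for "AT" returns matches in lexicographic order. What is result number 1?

ATCATCATTT

Filter for "AT…" and sort: "ATCATCATTT", "ATGAAGA"
The 1st is ATCATCATTT.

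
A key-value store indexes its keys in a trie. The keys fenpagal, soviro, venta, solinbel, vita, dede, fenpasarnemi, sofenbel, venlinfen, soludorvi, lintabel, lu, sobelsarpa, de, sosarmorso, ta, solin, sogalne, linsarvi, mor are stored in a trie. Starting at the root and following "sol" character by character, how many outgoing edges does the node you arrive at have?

Walk "sol" from the root, arriving at one node.
Distinct next characters after "sol": i, u.
That node has 2 child edges.

2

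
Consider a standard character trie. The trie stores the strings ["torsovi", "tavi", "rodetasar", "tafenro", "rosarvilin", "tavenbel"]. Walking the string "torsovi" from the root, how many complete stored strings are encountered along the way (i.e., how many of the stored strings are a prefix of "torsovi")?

Check each prefix of "torsovi" against the stored set — each match is an end-marker on the path.
Prefixes of the query that are stored words: "torsovi"
Count: 1

1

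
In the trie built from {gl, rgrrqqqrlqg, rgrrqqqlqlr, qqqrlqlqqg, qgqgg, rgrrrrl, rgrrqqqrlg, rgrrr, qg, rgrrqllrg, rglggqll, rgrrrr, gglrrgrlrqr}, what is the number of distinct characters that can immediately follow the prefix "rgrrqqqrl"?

Follow the path "rgrrqqqrl" to its node, then look at its outgoing edges.
Characters that immediately follow "rgrrqqqrl" among the stored strings: {g, q}.
That node has 2 child edges.

2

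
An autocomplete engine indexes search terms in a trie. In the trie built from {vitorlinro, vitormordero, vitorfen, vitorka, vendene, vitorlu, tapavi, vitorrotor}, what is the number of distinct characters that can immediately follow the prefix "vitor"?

Follow the path "vitor" to its node, then look at its outgoing edges.
Characters that immediately follow "vitor" among the stored strings: {f, k, l, m, r}.
That node has 5 child edges.

5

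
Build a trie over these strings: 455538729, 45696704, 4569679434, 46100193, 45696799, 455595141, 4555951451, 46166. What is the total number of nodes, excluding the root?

36

Trace insertions, counting only characters that open a new branch:
  "455538729" → 9 new (4, 5, 5, 5, 3, 8, 7, 2, 9)
  "45696704" → prefix "45" already present; 6 new (6, 9, 6, 7, 0, 4)
  "4569679434" → prefix "456967" already present; 4 new (9, 4, 3, 4)
  "46100193" → prefix "4" already present; 7 new (6, 1, 0, 0, 1, 9, 3)
  "45696799" → prefix "4569679" already present; 1 new (9)
  "455595141" → prefix "4555" already present; 5 new (9, 5, 1, 4, 1)
  "4555951451" → prefix "45559514" already present; 2 new (5, 1)
  "46166" → prefix "461" already present; 2 new (6, 6)
Total nodes = 9 + 6 + 4 + 7 + 1 + 5 + 2 + 2 = 36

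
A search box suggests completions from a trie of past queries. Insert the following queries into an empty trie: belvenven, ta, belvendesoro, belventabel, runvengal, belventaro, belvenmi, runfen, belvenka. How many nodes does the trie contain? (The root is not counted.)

For each word, the new-node count is its length minus the longest prefix already in the trie:
  "belvenven" → 9 new (b, e, l, v, e, n, v, e, n)
  "ta" → 2 new (t, a)
  "belvendesoro" → prefix "belven" already present; 6 new (d, e, s, o, r, o)
  "belventabel" → prefix "belven" already present; 5 new (t, a, b, e, l)
  "runvengal" → 9 new (r, u, n, v, e, n, g, a, l)
  "belventaro" → prefix "belventa" already present; 2 new (r, o)
  "belvenmi" → prefix "belven" already present; 2 new (m, i)
  "runfen" → prefix "run" already present; 3 new (f, e, n)
  "belvenka" → prefix "belven" already present; 2 new (k, a)
Total nodes = 9 + 2 + 6 + 5 + 9 + 2 + 2 + 3 + 2 = 40

40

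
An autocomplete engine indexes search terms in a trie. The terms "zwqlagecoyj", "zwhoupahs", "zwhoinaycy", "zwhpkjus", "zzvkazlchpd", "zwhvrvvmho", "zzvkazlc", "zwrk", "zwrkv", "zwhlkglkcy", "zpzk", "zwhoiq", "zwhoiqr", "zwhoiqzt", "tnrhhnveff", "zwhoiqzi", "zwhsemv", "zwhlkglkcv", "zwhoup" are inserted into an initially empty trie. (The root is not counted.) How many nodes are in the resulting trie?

79

Trace insertions, counting only characters that open a new branch:
  "zwqlagecoyj" → 11 new (z, w, q, l, a, g, e, c, o, y, j)
  "zwhoupahs" → prefix "zw" already present; 7 new (h, o, u, p, a, h, s)
  "zwhoinaycy" → prefix "zwho" already present; 6 new (i, n, a, y, c, y)
  "zwhpkjus" → prefix "zwh" already present; 5 new (p, k, j, u, s)
  "zzvkazlchpd" → prefix "z" already present; 10 new (z, v, k, a, z, l, c, h, p, d)
  "zwhvrvvmho" → prefix "zwh" already present; 7 new (v, r, v, v, m, h, o)
  "zzvkazlc" → prefix "zzvkazlc" already present; 0 new (none)
  "zwrk" → prefix "zw" already present; 2 new (r, k)
  "zwrkv" → prefix "zwrk" already present; 1 new (v)
  "zwhlkglkcy" → prefix "zwh" already present; 7 new (l, k, g, l, k, c, y)
  "zpzk" → prefix "z" already present; 3 new (p, z, k)
  "zwhoiq" → prefix "zwhoi" already present; 1 new (q)
  "zwhoiqr" → prefix "zwhoiq" already present; 1 new (r)
  "zwhoiqzt" → prefix "zwhoiq" already present; 2 new (z, t)
  "tnrhhnveff" → 10 new (t, n, r, h, h, n, v, e, f, f)
  "zwhoiqzi" → prefix "zwhoiqz" already present; 1 new (i)
  "zwhsemv" → prefix "zwh" already present; 4 new (s, e, m, v)
  "zwhlkglkcv" → prefix "zwhlkglkc" already present; 1 new (v)
  "zwhoup" → prefix "zwhoup" already present; 0 new (none)
Total nodes = 11 + 7 + 6 + 5 + 10 + 7 + 0 + 2 + 1 + 7 + 3 + 1 + 1 + 2 + 10 + 1 + 4 + 1 + 0 = 79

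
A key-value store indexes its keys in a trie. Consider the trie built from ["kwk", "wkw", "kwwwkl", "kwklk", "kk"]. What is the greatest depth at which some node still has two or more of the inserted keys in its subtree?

3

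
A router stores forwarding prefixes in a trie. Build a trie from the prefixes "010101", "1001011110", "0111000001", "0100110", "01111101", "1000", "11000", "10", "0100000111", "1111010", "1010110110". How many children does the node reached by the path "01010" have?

Walk "01010" from the root, arriving at one node.
Characters that immediately follow "01010" among the stored strings: {1}.
That node has 1 child edge.

1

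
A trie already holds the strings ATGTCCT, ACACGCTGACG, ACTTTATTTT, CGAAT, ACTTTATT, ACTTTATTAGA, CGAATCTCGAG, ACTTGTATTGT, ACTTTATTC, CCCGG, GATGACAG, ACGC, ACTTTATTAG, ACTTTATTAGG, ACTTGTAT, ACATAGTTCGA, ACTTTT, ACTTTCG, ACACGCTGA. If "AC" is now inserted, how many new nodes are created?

Every character of "AC" already lies on an existing path (it is a prefix of some stored word).
No new nodes are needed: 0.

0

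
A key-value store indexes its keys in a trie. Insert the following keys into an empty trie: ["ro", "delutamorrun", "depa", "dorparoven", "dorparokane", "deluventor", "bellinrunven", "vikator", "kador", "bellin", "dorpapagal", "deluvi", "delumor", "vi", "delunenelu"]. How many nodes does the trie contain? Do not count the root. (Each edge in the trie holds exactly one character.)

Insert word by word; a character creates a node only if that edge doesn't already exist:
  "ro" → 2 new (r, o)
  "delutamorrun" → 12 new (d, e, l, u, t, a, m, o, r, r, u, n)
  "depa" → prefix "de" already present; 2 new (p, a)
  "dorparoven" → prefix "d" already present; 9 new (o, r, p, a, r, o, v, e, n)
  "dorparokane" → prefix "dorparo" already present; 4 new (k, a, n, e)
  "deluventor" → prefix "delu" already present; 6 new (v, e, n, t, o, r)
  "bellinrunven" → 12 new (b, e, l, l, i, n, r, u, n, v, e, n)
  "vikator" → 7 new (v, i, k, a, t, o, r)
  "kador" → 5 new (k, a, d, o, r)
  "bellin" → prefix "bellin" already present; 0 new (none)
  "dorpapagal" → prefix "dorpa" already present; 5 new (p, a, g, a, l)
  "deluvi" → prefix "deluv" already present; 1 new (i)
  "delumor" → prefix "delu" already present; 3 new (m, o, r)
  "vi" → prefix "vi" already present; 0 new (none)
  "delunenelu" → prefix "delu" already present; 6 new (n, e, n, e, l, u)
Total nodes = 2 + 12 + 2 + 9 + 4 + 6 + 12 + 7 + 5 + 0 + 5 + 1 + 3 + 0 + 6 = 74

74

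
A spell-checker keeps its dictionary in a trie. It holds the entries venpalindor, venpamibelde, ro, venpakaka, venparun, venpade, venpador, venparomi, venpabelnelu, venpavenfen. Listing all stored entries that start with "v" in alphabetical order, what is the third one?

Words with prefix "v", in lexicographic order: "venpabelnelu", "venpade", "venpador", "venpakaka", "venpalindor", "venpamibelde", "venparomi", "venparun", "venpavenfen"
The 3rd is venpador.

venpador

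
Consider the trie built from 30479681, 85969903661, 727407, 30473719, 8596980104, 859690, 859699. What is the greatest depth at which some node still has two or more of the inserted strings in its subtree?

Equivalently: take the maximum, over all pairs, of their longest common prefix length.
e.g. "859699" and "85969903661" share the prefix "859699" of length 6; no pair shares a longer one.
Longest shared-prefix length: 6

6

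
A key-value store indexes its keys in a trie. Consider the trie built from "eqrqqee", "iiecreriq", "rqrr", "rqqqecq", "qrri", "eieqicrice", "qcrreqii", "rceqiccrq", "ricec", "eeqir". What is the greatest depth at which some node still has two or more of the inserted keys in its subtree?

2

The deepest shared node is where two words last agree before diverging.
e.g. "rqqqecq" and "rqrr" share the prefix "rq" of length 2; no pair shares a longer one.
Longest shared-prefix length: 2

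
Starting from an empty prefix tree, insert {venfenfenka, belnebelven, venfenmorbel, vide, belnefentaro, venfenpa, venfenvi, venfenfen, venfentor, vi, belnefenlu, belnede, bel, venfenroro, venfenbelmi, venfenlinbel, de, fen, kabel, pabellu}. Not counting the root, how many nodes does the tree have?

81

Count nodes per top-level branch (shared prefixes stored once):
  'b'-branch (bel, belnebelven, belnede, belnefenlu, belnefentaro): 22 nodes
  'd'-branch (de): 2 nodes
  'f'-branch (fen): 3 nodes
  'k'-branch (kabel): 5 nodes
  'p'-branch (pabellu): 7 nodes
  'v'-branch (venfenbelmi, venfenfen, venfenfenka, venfenlinbel, venfenmorbel, venfenpa, venfenroro, venfentor, venfenvi, vi, vide): 42 nodes
Sum: 81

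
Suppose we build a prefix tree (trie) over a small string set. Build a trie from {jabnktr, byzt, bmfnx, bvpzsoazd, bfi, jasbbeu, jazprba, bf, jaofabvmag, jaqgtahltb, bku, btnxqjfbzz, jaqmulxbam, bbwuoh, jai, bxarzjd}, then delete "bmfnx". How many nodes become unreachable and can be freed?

4

Walk "bmfnx" from the leaf back toward the root, removing each node that no remaining word uses.
The suffix "mfnx" (4 nodes) is used only by "bmfnx"; the node for "b" still has the child "y", so pruning stops there.
Nodes removed: 4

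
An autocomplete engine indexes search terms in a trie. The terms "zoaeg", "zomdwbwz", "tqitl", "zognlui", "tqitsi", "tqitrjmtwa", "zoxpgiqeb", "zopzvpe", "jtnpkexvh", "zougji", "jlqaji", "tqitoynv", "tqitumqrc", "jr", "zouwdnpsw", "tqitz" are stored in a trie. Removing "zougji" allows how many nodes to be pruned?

A node on "zougji"'s path can go only if nothing else ends at it or branches off below it.
The suffix "gji" (3 nodes) is used only by "zougji"; the node for "zou" still has the child "w", so pruning stops there.
Nodes removed: 3

3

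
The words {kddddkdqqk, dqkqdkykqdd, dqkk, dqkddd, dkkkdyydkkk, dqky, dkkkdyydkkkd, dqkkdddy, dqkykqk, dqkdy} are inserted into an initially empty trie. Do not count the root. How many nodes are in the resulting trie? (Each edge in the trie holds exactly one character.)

45

For each word, the new-node count is its length minus the longest prefix already in the trie:
  "kddddkdqqk" → 10 new (k, d, d, d, d, k, d, q, q, k)
  "dqkqdkykqdd" → 11 new (d, q, k, q, d, k, y, k, q, d, d)
  "dqkk" → prefix "dqk" already present; 1 new (k)
  "dqkddd" → prefix "dqk" already present; 3 new (d, d, d)
  "dkkkdyydkkk" → prefix "d" already present; 10 new (k, k, k, d, y, y, d, k, k, k)
  "dqky" → prefix "dqk" already present; 1 new (y)
  "dkkkdyydkkkd" → prefix "dkkkdyydkkk" already present; 1 new (d)
  "dqkkdddy" → prefix "dqkk" already present; 4 new (d, d, d, y)
  "dqkykqk" → prefix "dqky" already present; 3 new (k, q, k)
  "dqkdy" → prefix "dqkd" already present; 1 new (y)
Total nodes = 10 + 11 + 1 + 3 + 10 + 1 + 1 + 4 + 3 + 1 = 45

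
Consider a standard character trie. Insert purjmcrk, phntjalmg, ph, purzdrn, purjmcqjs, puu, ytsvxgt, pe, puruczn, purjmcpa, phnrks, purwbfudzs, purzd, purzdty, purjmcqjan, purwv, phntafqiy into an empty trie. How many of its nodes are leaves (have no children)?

Leaves are exactly the stored words that no other stored word extends.
Those words: "pe", "phnrks", "phntafqiy", "phntjalmg", "purjmcpa", "purjmcqjan", "purjmcqjs", "purjmcrk", "puruczn", "purwbfudzs", "purwv", "purzdrn", "purzdty", "puu", "ytsvxgt"
Leaf count: 15

15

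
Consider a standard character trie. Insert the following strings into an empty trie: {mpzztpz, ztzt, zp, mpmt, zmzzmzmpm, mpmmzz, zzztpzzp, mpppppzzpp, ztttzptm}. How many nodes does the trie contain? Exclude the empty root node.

46

For each word, the new-node count is its length minus the longest prefix already in the trie:
  "mpzztpz" → 7 new (m, p, z, z, t, p, z)
  "ztzt" → 4 new (z, t, z, t)
  "zp" → prefix "z" already present; 1 new (p)
  "mpmt" → prefix "mp" already present; 2 new (m, t)
  "zmzzmzmpm" → prefix "z" already present; 8 new (m, z, z, m, z, m, p, m)
  "mpmmzz" → prefix "mpm" already present; 3 new (m, z, z)
  "zzztpzzp" → prefix "z" already present; 7 new (z, z, t, p, z, z, p)
  "mpppppzzpp" → prefix "mp" already present; 8 new (p, p, p, p, z, z, p, p)
  "ztttzptm" → prefix "zt" already present; 6 new (t, t, z, p, t, m)
Total nodes = 7 + 4 + 1 + 2 + 8 + 3 + 7 + 8 + 6 = 46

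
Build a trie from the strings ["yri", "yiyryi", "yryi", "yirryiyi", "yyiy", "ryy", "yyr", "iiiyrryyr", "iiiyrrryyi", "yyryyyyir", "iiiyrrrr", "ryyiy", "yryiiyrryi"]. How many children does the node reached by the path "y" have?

3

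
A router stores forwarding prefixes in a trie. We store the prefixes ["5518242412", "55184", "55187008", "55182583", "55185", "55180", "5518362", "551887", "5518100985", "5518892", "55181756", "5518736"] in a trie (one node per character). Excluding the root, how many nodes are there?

38

Count nodes per top-level branch (shared prefixes stored once):
  '5'-branch (55180, 5518100985, 55181756, 5518242412, 55182583, 5518362, 55184, 55185, 55187008, 5518736, 551887, 5518892): 38 nodes
Sum: 38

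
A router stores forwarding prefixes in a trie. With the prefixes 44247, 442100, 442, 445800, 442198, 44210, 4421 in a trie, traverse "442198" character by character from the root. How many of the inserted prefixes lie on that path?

3

Walk "442198" from the root; an end-of-word marker is hit whenever a stored word is a prefix of "442198".
Prefixes of the query that are stored words: "442", "4421", "442198"
Count: 3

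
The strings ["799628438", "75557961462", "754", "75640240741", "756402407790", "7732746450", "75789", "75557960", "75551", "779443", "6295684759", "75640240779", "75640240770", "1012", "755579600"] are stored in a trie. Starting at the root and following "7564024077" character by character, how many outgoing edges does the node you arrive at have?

The children of the "7564024077" node are the distinct next characters among strings starting with "7564024077".
Distinct next characters after "7564024077": 0, 9.
That node has 2 child edges.

2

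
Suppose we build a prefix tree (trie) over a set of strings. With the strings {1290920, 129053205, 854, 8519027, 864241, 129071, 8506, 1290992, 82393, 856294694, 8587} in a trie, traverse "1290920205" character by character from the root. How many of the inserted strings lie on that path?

Walk "1290920205" from the root; an end-of-word marker is hit whenever a stored word is a prefix of "1290920205".
Prefixes of the query that are stored words: "1290920"
Count: 1

1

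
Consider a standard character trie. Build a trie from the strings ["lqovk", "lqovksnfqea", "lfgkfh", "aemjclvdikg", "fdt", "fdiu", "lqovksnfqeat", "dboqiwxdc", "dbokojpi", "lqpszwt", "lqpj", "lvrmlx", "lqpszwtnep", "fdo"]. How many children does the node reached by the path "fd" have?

3

The children of the "fd" node are the distinct next characters among strings starting with "fd".
Characters that immediately follow "fd" among the stored strings: {i, o, t}.
That node has 3 child edges.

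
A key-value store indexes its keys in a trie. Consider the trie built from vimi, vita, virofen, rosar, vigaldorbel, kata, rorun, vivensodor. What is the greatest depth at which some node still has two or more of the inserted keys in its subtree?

2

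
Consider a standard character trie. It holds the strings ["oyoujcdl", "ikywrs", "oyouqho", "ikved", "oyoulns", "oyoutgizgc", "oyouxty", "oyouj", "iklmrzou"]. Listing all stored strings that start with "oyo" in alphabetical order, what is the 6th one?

oyouxty

Filter for "oyo…" and sort: "oyouj", "oyoujcdl", "oyoulns", "oyouqho", "oyoutgizgc", "oyouxty"
Position 6: oyouxty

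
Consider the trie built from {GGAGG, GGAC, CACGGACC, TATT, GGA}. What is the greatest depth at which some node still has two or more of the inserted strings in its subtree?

Equivalently: take the maximum, over all pairs, of their longest common prefix length.
e.g. "GGA" and "GGAC" share the prefix "GGA" of length 3; no pair shares a longer one.
Longest shared-prefix length: 3

3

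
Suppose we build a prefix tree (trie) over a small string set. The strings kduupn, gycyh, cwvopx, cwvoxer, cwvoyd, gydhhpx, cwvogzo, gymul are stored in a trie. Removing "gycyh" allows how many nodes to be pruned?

3

Walk "gycyh" from the leaf back toward the root, removing each node that no remaining word uses.
The suffix "cyh" (3 nodes) is used only by "gycyh"; the node for "gy" still has the child "d", so pruning stops there.
Nodes removed: 3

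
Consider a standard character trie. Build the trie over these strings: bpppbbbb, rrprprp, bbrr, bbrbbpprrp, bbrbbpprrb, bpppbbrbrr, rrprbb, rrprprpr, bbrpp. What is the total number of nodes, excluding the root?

For each word, the new-node count is its length minus the longest prefix already in the trie:
  "bpppbbbb" → 8 new (b, p, p, p, b, b, b, b)
  "rrprprp" → 7 new (r, r, p, r, p, r, p)
  "bbrr" → prefix "b" already present; 3 new (b, r, r)
  "bbrbbpprrp" → prefix "bbr" already present; 7 new (b, b, p, p, r, r, p)
  "bbrbbpprrb" → prefix "bbrbbpprr" already present; 1 new (b)
  "bpppbbrbrr" → prefix "bpppbb" already present; 4 new (r, b, r, r)
  "rrprbb" → prefix "rrpr" already present; 2 new (b, b)
  "rrprprpr" → prefix "rrprprp" already present; 1 new (r)
  "bbrpp" → prefix "bbr" already present; 2 new (p, p)
Total nodes = 8 + 7 + 3 + 7 + 1 + 4 + 2 + 1 + 2 = 35

35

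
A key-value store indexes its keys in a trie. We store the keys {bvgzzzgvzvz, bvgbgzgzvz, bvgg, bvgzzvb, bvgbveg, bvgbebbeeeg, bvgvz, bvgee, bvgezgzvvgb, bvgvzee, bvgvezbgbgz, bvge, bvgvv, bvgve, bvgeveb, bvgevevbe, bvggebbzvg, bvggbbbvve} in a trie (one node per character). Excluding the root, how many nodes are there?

70

Insert word by word; a character creates a node only if that edge doesn't already exist:
  "bvgzzzgvzvz" → 11 new (b, v, g, z, z, z, g, v, z, v, z)
  "bvgbgzgzvz" → prefix "bvg" already present; 7 new (b, g, z, g, z, v, z)
  "bvgg" → prefix "bvg" already present; 1 new (g)
  "bvgzzvb" → prefix "bvgzz" already present; 2 new (v, b)
  "bvgbveg" → prefix "bvgb" already present; 3 new (v, e, g)
  "bvgbebbeeeg" → prefix "bvgb" already present; 7 new (e, b, b, e, e, e, g)
  "bvgvz" → prefix "bvg" already present; 2 new (v, z)
  "bvgee" → prefix "bvg" already present; 2 new (e, e)
  "bvgezgzvvgb" → prefix "bvge" already present; 7 new (z, g, z, v, v, g, b)
  "bvgvzee" → prefix "bvgvz" already present; 2 new (e, e)
  "bvgvezbgbgz" → prefix "bvgv" already present; 7 new (e, z, b, g, b, g, z)
  "bvge" → prefix "bvge" already present; 0 new (none)
  "bvgvv" → prefix "bvgv" already present; 1 new (v)
  "bvgve" → prefix "bvgve" already present; 0 new (none)
  "bvgeveb" → prefix "bvge" already present; 3 new (v, e, b)
  "bvgevevbe" → prefix "bvgeve" already present; 3 new (v, b, e)
  "bvggebbzvg" → prefix "bvgg" already present; 6 new (e, b, b, z, v, g)
  "bvggbbbvve" → prefix "bvgg" already present; 6 new (b, b, b, v, v, e)
Total nodes = 11 + 7 + 1 + 2 + 3 + 7 + 2 + 2 + 7 + 2 + 7 + 0 + 1 + 0 + 3 + 3 + 6 + 6 = 70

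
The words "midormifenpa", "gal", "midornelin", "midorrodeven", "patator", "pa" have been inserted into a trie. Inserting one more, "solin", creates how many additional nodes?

5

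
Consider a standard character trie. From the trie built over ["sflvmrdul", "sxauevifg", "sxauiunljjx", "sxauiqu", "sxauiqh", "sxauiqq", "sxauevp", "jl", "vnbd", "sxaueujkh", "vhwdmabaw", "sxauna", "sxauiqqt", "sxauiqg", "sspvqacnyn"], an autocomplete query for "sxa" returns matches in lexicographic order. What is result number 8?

Filter for "sxa…" and sort: "sxaueujkh", "sxauevifg", "sxauevp", "sxauiqg", "sxauiqh", "sxauiqq", "sxauiqqt", "sxauiqu", "sxauiunljjx", "sxauna"
The 8th is sxauiqu.

sxauiqu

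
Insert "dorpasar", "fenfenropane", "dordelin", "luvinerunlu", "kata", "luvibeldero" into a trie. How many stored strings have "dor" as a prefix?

Filter for entries beginning with "dor":
Matches: "dordelin", "dorpasar"
Count: 2

2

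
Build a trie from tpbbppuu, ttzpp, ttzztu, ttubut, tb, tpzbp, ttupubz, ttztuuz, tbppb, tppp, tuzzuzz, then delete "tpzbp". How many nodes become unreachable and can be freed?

3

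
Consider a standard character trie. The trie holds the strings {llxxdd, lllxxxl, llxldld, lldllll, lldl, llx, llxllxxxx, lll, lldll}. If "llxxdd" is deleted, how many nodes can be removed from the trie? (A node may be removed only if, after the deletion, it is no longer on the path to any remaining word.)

After clearing the end-marker at "llxxdd", prune upward until reaching a node still needed by another word.
The suffix "xdd" (3 nodes) is used only by "llxxdd"; the node for "llx" still has the child "l", so pruning stops there.
Nodes removed: 3

3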